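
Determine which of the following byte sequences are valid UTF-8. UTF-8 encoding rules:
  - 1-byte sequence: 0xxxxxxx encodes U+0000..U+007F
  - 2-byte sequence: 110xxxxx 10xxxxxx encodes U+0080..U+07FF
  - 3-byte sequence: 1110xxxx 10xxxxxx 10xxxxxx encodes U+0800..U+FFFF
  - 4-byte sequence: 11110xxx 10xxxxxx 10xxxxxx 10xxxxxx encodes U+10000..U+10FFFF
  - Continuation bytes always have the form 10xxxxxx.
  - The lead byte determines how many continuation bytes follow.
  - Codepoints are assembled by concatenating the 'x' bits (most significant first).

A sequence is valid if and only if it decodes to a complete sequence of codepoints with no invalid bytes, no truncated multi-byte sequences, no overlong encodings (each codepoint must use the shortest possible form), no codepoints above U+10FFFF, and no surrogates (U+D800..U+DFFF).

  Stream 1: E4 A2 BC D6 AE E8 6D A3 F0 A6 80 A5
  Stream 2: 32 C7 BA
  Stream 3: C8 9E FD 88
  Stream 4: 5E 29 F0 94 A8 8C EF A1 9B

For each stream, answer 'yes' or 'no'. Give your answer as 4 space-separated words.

Stream 1: error at byte offset 6. INVALID
Stream 2: decodes cleanly. VALID
Stream 3: error at byte offset 2. INVALID
Stream 4: decodes cleanly. VALID

Answer: no yes no yes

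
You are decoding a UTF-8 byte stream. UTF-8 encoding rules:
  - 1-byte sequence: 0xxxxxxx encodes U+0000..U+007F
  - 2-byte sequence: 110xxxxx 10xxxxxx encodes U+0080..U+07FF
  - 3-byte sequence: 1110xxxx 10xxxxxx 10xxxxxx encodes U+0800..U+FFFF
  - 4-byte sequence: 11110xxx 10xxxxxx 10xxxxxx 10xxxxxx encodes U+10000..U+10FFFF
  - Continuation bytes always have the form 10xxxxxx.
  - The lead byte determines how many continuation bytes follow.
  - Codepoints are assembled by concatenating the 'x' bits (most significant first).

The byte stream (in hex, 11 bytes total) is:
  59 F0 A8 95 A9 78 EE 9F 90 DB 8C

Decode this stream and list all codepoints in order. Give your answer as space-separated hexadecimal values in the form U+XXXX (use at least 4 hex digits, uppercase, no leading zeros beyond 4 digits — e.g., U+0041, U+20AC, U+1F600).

Answer: U+0059 U+28569 U+0078 U+E7D0 U+06CC

Derivation:
Byte[0]=59: 1-byte ASCII. cp=U+0059
Byte[1]=F0: 4-byte lead, need 3 cont bytes. acc=0x0
Byte[2]=A8: continuation. acc=(acc<<6)|0x28=0x28
Byte[3]=95: continuation. acc=(acc<<6)|0x15=0xA15
Byte[4]=A9: continuation. acc=(acc<<6)|0x29=0x28569
Completed: cp=U+28569 (starts at byte 1)
Byte[5]=78: 1-byte ASCII. cp=U+0078
Byte[6]=EE: 3-byte lead, need 2 cont bytes. acc=0xE
Byte[7]=9F: continuation. acc=(acc<<6)|0x1F=0x39F
Byte[8]=90: continuation. acc=(acc<<6)|0x10=0xE7D0
Completed: cp=U+E7D0 (starts at byte 6)
Byte[9]=DB: 2-byte lead, need 1 cont bytes. acc=0x1B
Byte[10]=8C: continuation. acc=(acc<<6)|0x0C=0x6CC
Completed: cp=U+06CC (starts at byte 9)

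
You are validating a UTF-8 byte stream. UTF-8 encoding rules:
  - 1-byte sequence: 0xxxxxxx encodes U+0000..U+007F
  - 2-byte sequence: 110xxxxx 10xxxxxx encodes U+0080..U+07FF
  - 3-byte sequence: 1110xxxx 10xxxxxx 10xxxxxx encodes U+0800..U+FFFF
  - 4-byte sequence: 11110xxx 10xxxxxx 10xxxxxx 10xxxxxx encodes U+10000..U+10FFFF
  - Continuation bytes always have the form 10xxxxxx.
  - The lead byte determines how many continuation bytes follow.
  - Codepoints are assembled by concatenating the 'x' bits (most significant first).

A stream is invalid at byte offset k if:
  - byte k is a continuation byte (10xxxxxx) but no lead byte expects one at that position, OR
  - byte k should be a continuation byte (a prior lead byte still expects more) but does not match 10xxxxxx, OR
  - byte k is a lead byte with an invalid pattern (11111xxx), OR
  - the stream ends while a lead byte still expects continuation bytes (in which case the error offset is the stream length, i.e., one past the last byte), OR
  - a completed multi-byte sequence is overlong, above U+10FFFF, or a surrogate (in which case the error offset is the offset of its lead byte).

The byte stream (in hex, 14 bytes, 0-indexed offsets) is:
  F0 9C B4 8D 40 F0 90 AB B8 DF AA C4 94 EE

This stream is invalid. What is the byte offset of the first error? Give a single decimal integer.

Byte[0]=F0: 4-byte lead, need 3 cont bytes. acc=0x0
Byte[1]=9C: continuation. acc=(acc<<6)|0x1C=0x1C
Byte[2]=B4: continuation. acc=(acc<<6)|0x34=0x734
Byte[3]=8D: continuation. acc=(acc<<6)|0x0D=0x1CD0D
Completed: cp=U+1CD0D (starts at byte 0)
Byte[4]=40: 1-byte ASCII. cp=U+0040
Byte[5]=F0: 4-byte lead, need 3 cont bytes. acc=0x0
Byte[6]=90: continuation. acc=(acc<<6)|0x10=0x10
Byte[7]=AB: continuation. acc=(acc<<6)|0x2B=0x42B
Byte[8]=B8: continuation. acc=(acc<<6)|0x38=0x10AF8
Completed: cp=U+10AF8 (starts at byte 5)
Byte[9]=DF: 2-byte lead, need 1 cont bytes. acc=0x1F
Byte[10]=AA: continuation. acc=(acc<<6)|0x2A=0x7EA
Completed: cp=U+07EA (starts at byte 9)
Byte[11]=C4: 2-byte lead, need 1 cont bytes. acc=0x4
Byte[12]=94: continuation. acc=(acc<<6)|0x14=0x114
Completed: cp=U+0114 (starts at byte 11)
Byte[13]=EE: 3-byte lead, need 2 cont bytes. acc=0xE
Byte[14]: stream ended, expected continuation. INVALID

Answer: 14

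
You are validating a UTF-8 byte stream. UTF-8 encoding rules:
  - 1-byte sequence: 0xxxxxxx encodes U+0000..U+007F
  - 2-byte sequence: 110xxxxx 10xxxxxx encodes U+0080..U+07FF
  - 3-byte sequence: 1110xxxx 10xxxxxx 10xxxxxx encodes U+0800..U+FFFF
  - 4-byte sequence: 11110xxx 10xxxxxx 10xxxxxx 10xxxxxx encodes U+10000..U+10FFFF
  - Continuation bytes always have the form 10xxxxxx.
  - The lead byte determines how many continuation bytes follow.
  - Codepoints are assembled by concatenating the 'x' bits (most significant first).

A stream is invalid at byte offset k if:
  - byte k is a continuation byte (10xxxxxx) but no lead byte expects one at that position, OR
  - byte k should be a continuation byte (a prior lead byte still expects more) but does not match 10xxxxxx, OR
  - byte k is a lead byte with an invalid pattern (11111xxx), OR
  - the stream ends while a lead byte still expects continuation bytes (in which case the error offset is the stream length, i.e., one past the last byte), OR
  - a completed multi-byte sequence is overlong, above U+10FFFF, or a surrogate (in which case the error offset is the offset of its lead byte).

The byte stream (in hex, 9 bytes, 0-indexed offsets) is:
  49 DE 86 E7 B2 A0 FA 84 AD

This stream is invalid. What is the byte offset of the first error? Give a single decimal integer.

Answer: 6

Derivation:
Byte[0]=49: 1-byte ASCII. cp=U+0049
Byte[1]=DE: 2-byte lead, need 1 cont bytes. acc=0x1E
Byte[2]=86: continuation. acc=(acc<<6)|0x06=0x786
Completed: cp=U+0786 (starts at byte 1)
Byte[3]=E7: 3-byte lead, need 2 cont bytes. acc=0x7
Byte[4]=B2: continuation. acc=(acc<<6)|0x32=0x1F2
Byte[5]=A0: continuation. acc=(acc<<6)|0x20=0x7CA0
Completed: cp=U+7CA0 (starts at byte 3)
Byte[6]=FA: INVALID lead byte (not 0xxx/110x/1110/11110)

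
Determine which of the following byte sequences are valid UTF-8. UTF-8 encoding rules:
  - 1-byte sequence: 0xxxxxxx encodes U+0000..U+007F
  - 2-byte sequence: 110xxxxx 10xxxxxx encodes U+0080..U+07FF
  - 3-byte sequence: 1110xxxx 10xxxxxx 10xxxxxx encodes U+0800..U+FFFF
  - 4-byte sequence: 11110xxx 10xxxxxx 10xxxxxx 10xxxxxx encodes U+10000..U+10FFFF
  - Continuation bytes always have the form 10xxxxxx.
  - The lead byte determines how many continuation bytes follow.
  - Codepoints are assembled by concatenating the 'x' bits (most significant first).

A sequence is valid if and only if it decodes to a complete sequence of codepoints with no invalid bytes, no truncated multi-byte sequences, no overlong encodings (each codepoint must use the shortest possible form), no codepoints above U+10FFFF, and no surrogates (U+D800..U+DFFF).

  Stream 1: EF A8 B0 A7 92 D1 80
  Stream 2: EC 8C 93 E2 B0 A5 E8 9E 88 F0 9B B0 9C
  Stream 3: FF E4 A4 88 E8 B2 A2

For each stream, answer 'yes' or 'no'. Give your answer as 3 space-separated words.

Answer: no yes no

Derivation:
Stream 1: error at byte offset 3. INVALID
Stream 2: decodes cleanly. VALID
Stream 3: error at byte offset 0. INVALID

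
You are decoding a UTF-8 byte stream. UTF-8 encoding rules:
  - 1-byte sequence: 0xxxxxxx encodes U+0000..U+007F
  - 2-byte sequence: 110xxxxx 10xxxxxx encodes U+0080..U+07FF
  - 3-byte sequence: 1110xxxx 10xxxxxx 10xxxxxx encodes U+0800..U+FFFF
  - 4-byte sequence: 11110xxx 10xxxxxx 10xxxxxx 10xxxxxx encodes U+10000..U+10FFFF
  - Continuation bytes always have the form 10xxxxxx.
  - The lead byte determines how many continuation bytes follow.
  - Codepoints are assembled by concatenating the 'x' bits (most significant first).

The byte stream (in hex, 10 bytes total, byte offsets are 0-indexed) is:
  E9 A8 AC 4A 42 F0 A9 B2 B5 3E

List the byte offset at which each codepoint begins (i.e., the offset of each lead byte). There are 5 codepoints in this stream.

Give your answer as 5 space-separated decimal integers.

Answer: 0 3 4 5 9

Derivation:
Byte[0]=E9: 3-byte lead, need 2 cont bytes. acc=0x9
Byte[1]=A8: continuation. acc=(acc<<6)|0x28=0x268
Byte[2]=AC: continuation. acc=(acc<<6)|0x2C=0x9A2C
Completed: cp=U+9A2C (starts at byte 0)
Byte[3]=4A: 1-byte ASCII. cp=U+004A
Byte[4]=42: 1-byte ASCII. cp=U+0042
Byte[5]=F0: 4-byte lead, need 3 cont bytes. acc=0x0
Byte[6]=A9: continuation. acc=(acc<<6)|0x29=0x29
Byte[7]=B2: continuation. acc=(acc<<6)|0x32=0xA72
Byte[8]=B5: continuation. acc=(acc<<6)|0x35=0x29CB5
Completed: cp=U+29CB5 (starts at byte 5)
Byte[9]=3E: 1-byte ASCII. cp=U+003E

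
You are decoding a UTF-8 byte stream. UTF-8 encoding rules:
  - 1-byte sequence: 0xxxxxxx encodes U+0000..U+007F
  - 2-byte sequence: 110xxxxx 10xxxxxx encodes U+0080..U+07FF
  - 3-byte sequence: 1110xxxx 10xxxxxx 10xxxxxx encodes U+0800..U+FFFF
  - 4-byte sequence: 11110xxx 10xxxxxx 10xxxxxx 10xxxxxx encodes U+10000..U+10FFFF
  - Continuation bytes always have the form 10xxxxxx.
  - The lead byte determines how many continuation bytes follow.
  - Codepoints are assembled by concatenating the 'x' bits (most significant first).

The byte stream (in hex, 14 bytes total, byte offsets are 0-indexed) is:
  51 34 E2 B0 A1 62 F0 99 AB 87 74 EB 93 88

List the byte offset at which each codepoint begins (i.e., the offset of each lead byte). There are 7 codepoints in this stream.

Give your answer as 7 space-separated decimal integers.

Answer: 0 1 2 5 6 10 11

Derivation:
Byte[0]=51: 1-byte ASCII. cp=U+0051
Byte[1]=34: 1-byte ASCII. cp=U+0034
Byte[2]=E2: 3-byte lead, need 2 cont bytes. acc=0x2
Byte[3]=B0: continuation. acc=(acc<<6)|0x30=0xB0
Byte[4]=A1: continuation. acc=(acc<<6)|0x21=0x2C21
Completed: cp=U+2C21 (starts at byte 2)
Byte[5]=62: 1-byte ASCII. cp=U+0062
Byte[6]=F0: 4-byte lead, need 3 cont bytes. acc=0x0
Byte[7]=99: continuation. acc=(acc<<6)|0x19=0x19
Byte[8]=AB: continuation. acc=(acc<<6)|0x2B=0x66B
Byte[9]=87: continuation. acc=(acc<<6)|0x07=0x19AC7
Completed: cp=U+19AC7 (starts at byte 6)
Byte[10]=74: 1-byte ASCII. cp=U+0074
Byte[11]=EB: 3-byte lead, need 2 cont bytes. acc=0xB
Byte[12]=93: continuation. acc=(acc<<6)|0x13=0x2D3
Byte[13]=88: continuation. acc=(acc<<6)|0x08=0xB4C8
Completed: cp=U+B4C8 (starts at byte 11)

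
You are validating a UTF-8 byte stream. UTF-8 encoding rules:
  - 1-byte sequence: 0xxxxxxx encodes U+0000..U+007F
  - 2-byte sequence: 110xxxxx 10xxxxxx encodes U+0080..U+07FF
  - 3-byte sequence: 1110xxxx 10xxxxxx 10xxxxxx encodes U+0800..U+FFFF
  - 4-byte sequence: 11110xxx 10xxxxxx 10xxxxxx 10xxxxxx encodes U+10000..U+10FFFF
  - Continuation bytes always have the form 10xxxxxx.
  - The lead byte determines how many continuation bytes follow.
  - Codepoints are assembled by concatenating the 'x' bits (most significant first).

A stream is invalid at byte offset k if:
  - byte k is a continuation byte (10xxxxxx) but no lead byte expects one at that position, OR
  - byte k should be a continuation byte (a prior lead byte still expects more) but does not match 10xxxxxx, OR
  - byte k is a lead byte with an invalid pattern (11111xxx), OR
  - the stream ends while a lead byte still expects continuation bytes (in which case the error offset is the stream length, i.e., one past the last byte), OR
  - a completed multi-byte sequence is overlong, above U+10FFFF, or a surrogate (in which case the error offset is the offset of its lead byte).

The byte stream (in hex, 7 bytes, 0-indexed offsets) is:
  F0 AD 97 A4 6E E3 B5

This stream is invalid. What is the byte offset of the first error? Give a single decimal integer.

Answer: 7

Derivation:
Byte[0]=F0: 4-byte lead, need 3 cont bytes. acc=0x0
Byte[1]=AD: continuation. acc=(acc<<6)|0x2D=0x2D
Byte[2]=97: continuation. acc=(acc<<6)|0x17=0xB57
Byte[3]=A4: continuation. acc=(acc<<6)|0x24=0x2D5E4
Completed: cp=U+2D5E4 (starts at byte 0)
Byte[4]=6E: 1-byte ASCII. cp=U+006E
Byte[5]=E3: 3-byte lead, need 2 cont bytes. acc=0x3
Byte[6]=B5: continuation. acc=(acc<<6)|0x35=0xF5
Byte[7]: stream ended, expected continuation. INVALID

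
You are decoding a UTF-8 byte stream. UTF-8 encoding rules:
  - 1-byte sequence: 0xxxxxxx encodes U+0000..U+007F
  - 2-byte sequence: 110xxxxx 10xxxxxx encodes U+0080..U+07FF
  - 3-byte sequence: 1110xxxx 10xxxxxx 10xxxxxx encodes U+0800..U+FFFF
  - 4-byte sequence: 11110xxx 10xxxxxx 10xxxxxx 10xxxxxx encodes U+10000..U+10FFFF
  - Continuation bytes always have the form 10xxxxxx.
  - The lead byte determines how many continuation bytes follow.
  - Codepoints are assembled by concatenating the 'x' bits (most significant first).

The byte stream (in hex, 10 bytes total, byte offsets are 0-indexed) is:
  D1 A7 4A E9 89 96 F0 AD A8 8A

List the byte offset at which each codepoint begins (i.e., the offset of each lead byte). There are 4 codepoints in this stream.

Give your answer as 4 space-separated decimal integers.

Byte[0]=D1: 2-byte lead, need 1 cont bytes. acc=0x11
Byte[1]=A7: continuation. acc=(acc<<6)|0x27=0x467
Completed: cp=U+0467 (starts at byte 0)
Byte[2]=4A: 1-byte ASCII. cp=U+004A
Byte[3]=E9: 3-byte lead, need 2 cont bytes. acc=0x9
Byte[4]=89: continuation. acc=(acc<<6)|0x09=0x249
Byte[5]=96: continuation. acc=(acc<<6)|0x16=0x9256
Completed: cp=U+9256 (starts at byte 3)
Byte[6]=F0: 4-byte lead, need 3 cont bytes. acc=0x0
Byte[7]=AD: continuation. acc=(acc<<6)|0x2D=0x2D
Byte[8]=A8: continuation. acc=(acc<<6)|0x28=0xB68
Byte[9]=8A: continuation. acc=(acc<<6)|0x0A=0x2DA0A
Completed: cp=U+2DA0A (starts at byte 6)

Answer: 0 2 3 6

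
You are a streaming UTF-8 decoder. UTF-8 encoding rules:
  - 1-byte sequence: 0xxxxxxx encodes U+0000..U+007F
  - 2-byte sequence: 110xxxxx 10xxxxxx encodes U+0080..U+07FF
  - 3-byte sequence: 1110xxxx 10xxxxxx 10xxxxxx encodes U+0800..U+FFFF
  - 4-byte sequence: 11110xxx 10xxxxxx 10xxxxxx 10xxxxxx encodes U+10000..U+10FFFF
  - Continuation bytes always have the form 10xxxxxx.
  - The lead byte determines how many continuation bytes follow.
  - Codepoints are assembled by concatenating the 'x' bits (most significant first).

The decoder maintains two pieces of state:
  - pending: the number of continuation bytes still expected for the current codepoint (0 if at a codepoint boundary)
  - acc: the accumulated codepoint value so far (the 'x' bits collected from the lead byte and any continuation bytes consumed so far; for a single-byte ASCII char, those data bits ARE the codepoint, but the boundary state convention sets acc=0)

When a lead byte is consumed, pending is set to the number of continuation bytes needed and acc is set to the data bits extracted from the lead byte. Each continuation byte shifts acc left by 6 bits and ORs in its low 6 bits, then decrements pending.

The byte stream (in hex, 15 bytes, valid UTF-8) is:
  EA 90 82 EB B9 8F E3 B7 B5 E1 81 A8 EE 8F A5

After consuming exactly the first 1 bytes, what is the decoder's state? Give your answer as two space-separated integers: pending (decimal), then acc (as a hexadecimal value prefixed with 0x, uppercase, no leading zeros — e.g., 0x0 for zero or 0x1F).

Answer: 2 0xA

Derivation:
Byte[0]=EA: 3-byte lead. pending=2, acc=0xA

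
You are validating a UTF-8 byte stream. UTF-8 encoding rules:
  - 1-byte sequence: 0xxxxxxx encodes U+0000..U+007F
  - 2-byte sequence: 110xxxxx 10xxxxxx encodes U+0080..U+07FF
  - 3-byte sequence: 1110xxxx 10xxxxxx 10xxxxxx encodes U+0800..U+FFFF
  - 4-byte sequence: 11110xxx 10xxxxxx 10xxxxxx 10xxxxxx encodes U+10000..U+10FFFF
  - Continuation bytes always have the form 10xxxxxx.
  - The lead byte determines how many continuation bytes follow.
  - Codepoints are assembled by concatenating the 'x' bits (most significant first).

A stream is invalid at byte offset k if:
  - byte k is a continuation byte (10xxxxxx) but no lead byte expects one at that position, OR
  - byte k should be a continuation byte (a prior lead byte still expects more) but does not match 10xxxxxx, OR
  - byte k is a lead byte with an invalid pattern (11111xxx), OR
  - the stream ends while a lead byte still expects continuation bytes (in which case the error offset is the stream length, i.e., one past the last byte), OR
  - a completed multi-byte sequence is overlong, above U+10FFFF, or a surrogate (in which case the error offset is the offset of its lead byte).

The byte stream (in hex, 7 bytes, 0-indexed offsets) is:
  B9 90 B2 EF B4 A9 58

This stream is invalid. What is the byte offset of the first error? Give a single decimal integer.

Answer: 0

Derivation:
Byte[0]=B9: INVALID lead byte (not 0xxx/110x/1110/11110)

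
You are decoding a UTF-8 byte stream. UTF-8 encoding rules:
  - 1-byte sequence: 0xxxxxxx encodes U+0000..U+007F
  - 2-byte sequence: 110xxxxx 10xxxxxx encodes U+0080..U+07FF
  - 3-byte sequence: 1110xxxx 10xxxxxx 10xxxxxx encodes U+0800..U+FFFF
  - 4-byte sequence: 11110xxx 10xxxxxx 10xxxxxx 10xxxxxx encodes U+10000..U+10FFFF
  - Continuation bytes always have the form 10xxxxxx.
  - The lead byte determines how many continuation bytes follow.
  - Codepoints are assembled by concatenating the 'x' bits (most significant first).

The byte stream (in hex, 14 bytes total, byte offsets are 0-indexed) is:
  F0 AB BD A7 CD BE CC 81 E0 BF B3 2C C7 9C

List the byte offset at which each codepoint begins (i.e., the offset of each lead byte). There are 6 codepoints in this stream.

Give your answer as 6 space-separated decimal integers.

Answer: 0 4 6 8 11 12

Derivation:
Byte[0]=F0: 4-byte lead, need 3 cont bytes. acc=0x0
Byte[1]=AB: continuation. acc=(acc<<6)|0x2B=0x2B
Byte[2]=BD: continuation. acc=(acc<<6)|0x3D=0xAFD
Byte[3]=A7: continuation. acc=(acc<<6)|0x27=0x2BF67
Completed: cp=U+2BF67 (starts at byte 0)
Byte[4]=CD: 2-byte lead, need 1 cont bytes. acc=0xD
Byte[5]=BE: continuation. acc=(acc<<6)|0x3E=0x37E
Completed: cp=U+037E (starts at byte 4)
Byte[6]=CC: 2-byte lead, need 1 cont bytes. acc=0xC
Byte[7]=81: continuation. acc=(acc<<6)|0x01=0x301
Completed: cp=U+0301 (starts at byte 6)
Byte[8]=E0: 3-byte lead, need 2 cont bytes. acc=0x0
Byte[9]=BF: continuation. acc=(acc<<6)|0x3F=0x3F
Byte[10]=B3: continuation. acc=(acc<<6)|0x33=0xFF3
Completed: cp=U+0FF3 (starts at byte 8)
Byte[11]=2C: 1-byte ASCII. cp=U+002C
Byte[12]=C7: 2-byte lead, need 1 cont bytes. acc=0x7
Byte[13]=9C: continuation. acc=(acc<<6)|0x1C=0x1DC
Completed: cp=U+01DC (starts at byte 12)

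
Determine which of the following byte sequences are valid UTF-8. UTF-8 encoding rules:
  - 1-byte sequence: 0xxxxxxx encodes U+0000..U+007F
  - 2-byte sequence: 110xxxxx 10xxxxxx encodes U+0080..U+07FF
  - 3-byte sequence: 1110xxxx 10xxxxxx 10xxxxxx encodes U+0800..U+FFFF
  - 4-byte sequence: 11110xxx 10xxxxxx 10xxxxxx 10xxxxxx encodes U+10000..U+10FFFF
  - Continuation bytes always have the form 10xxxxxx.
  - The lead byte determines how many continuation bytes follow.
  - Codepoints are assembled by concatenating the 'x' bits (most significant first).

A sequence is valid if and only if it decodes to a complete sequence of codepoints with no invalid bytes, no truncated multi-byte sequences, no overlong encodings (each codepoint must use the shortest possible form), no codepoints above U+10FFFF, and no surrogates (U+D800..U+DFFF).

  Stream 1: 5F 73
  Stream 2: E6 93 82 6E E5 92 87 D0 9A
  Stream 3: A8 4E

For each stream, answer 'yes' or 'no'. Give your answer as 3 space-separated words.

Answer: yes yes no

Derivation:
Stream 1: decodes cleanly. VALID
Stream 2: decodes cleanly. VALID
Stream 3: error at byte offset 0. INVALID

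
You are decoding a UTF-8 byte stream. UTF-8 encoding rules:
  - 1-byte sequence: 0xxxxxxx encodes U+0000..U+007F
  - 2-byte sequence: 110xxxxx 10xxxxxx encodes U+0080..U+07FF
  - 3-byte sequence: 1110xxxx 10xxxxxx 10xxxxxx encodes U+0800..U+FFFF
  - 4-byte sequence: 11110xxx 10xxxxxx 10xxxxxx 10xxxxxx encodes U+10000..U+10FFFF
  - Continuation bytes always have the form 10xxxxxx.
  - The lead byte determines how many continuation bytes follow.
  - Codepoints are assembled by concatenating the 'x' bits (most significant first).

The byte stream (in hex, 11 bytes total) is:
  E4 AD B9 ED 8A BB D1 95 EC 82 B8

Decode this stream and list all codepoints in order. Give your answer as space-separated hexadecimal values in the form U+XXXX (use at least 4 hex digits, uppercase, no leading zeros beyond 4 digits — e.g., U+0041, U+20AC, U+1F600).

Answer: U+4B79 U+D2BB U+0455 U+C0B8

Derivation:
Byte[0]=E4: 3-byte lead, need 2 cont bytes. acc=0x4
Byte[1]=AD: continuation. acc=(acc<<6)|0x2D=0x12D
Byte[2]=B9: continuation. acc=(acc<<6)|0x39=0x4B79
Completed: cp=U+4B79 (starts at byte 0)
Byte[3]=ED: 3-byte lead, need 2 cont bytes. acc=0xD
Byte[4]=8A: continuation. acc=(acc<<6)|0x0A=0x34A
Byte[5]=BB: continuation. acc=(acc<<6)|0x3B=0xD2BB
Completed: cp=U+D2BB (starts at byte 3)
Byte[6]=D1: 2-byte lead, need 1 cont bytes. acc=0x11
Byte[7]=95: continuation. acc=(acc<<6)|0x15=0x455
Completed: cp=U+0455 (starts at byte 6)
Byte[8]=EC: 3-byte lead, need 2 cont bytes. acc=0xC
Byte[9]=82: continuation. acc=(acc<<6)|0x02=0x302
Byte[10]=B8: continuation. acc=(acc<<6)|0x38=0xC0B8
Completed: cp=U+C0B8 (starts at byte 8)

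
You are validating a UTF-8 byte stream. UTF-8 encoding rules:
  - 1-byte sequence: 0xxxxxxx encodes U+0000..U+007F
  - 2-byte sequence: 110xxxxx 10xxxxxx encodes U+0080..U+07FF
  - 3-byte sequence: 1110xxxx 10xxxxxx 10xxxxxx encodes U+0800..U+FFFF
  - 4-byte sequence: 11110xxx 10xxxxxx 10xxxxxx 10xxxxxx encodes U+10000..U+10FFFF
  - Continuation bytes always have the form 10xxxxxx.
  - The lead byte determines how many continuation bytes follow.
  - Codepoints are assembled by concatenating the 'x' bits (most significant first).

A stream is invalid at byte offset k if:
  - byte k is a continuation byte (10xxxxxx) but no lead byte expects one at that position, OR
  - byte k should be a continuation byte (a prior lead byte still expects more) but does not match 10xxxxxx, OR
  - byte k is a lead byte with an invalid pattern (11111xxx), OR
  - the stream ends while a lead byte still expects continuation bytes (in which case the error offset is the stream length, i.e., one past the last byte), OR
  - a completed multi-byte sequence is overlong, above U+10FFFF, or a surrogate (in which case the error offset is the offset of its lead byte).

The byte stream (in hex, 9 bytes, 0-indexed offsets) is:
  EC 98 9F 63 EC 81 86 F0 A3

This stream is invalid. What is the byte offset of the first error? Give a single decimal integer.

Byte[0]=EC: 3-byte lead, need 2 cont bytes. acc=0xC
Byte[1]=98: continuation. acc=(acc<<6)|0x18=0x318
Byte[2]=9F: continuation. acc=(acc<<6)|0x1F=0xC61F
Completed: cp=U+C61F (starts at byte 0)
Byte[3]=63: 1-byte ASCII. cp=U+0063
Byte[4]=EC: 3-byte lead, need 2 cont bytes. acc=0xC
Byte[5]=81: continuation. acc=(acc<<6)|0x01=0x301
Byte[6]=86: continuation. acc=(acc<<6)|0x06=0xC046
Completed: cp=U+C046 (starts at byte 4)
Byte[7]=F0: 4-byte lead, need 3 cont bytes. acc=0x0
Byte[8]=A3: continuation. acc=(acc<<6)|0x23=0x23
Byte[9]: stream ended, expected continuation. INVALID

Answer: 9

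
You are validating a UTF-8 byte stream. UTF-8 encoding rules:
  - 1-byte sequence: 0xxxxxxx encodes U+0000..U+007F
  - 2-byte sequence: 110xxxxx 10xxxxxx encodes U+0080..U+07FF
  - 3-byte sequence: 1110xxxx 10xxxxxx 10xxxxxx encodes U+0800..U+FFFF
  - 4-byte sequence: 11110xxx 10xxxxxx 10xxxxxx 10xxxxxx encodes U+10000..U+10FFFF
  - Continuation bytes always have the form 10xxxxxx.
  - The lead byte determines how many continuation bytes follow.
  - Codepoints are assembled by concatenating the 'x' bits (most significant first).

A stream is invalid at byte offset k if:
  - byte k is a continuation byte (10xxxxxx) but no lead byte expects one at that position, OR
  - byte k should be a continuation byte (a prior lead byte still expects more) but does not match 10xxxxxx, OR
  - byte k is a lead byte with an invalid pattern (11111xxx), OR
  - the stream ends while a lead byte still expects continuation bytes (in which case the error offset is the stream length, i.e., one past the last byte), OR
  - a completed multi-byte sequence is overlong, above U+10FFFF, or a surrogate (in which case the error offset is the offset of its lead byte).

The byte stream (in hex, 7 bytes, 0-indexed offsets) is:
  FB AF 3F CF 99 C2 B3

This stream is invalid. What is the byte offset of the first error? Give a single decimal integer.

Byte[0]=FB: INVALID lead byte (not 0xxx/110x/1110/11110)

Answer: 0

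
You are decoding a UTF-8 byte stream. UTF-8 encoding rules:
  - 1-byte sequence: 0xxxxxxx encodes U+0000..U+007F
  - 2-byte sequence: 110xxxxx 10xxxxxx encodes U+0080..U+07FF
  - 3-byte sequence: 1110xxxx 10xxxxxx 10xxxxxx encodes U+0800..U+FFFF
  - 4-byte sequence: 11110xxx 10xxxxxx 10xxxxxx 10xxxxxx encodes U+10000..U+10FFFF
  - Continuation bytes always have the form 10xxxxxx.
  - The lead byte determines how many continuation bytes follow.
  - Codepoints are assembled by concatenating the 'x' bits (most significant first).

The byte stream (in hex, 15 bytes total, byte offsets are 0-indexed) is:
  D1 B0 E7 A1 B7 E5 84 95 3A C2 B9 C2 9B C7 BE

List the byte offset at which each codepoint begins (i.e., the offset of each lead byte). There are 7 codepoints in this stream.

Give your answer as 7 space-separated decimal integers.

Byte[0]=D1: 2-byte lead, need 1 cont bytes. acc=0x11
Byte[1]=B0: continuation. acc=(acc<<6)|0x30=0x470
Completed: cp=U+0470 (starts at byte 0)
Byte[2]=E7: 3-byte lead, need 2 cont bytes. acc=0x7
Byte[3]=A1: continuation. acc=(acc<<6)|0x21=0x1E1
Byte[4]=B7: continuation. acc=(acc<<6)|0x37=0x7877
Completed: cp=U+7877 (starts at byte 2)
Byte[5]=E5: 3-byte lead, need 2 cont bytes. acc=0x5
Byte[6]=84: continuation. acc=(acc<<6)|0x04=0x144
Byte[7]=95: continuation. acc=(acc<<6)|0x15=0x5115
Completed: cp=U+5115 (starts at byte 5)
Byte[8]=3A: 1-byte ASCII. cp=U+003A
Byte[9]=C2: 2-byte lead, need 1 cont bytes. acc=0x2
Byte[10]=B9: continuation. acc=(acc<<6)|0x39=0xB9
Completed: cp=U+00B9 (starts at byte 9)
Byte[11]=C2: 2-byte lead, need 1 cont bytes. acc=0x2
Byte[12]=9B: continuation. acc=(acc<<6)|0x1B=0x9B
Completed: cp=U+009B (starts at byte 11)
Byte[13]=C7: 2-byte lead, need 1 cont bytes. acc=0x7
Byte[14]=BE: continuation. acc=(acc<<6)|0x3E=0x1FE
Completed: cp=U+01FE (starts at byte 13)

Answer: 0 2 5 8 9 11 13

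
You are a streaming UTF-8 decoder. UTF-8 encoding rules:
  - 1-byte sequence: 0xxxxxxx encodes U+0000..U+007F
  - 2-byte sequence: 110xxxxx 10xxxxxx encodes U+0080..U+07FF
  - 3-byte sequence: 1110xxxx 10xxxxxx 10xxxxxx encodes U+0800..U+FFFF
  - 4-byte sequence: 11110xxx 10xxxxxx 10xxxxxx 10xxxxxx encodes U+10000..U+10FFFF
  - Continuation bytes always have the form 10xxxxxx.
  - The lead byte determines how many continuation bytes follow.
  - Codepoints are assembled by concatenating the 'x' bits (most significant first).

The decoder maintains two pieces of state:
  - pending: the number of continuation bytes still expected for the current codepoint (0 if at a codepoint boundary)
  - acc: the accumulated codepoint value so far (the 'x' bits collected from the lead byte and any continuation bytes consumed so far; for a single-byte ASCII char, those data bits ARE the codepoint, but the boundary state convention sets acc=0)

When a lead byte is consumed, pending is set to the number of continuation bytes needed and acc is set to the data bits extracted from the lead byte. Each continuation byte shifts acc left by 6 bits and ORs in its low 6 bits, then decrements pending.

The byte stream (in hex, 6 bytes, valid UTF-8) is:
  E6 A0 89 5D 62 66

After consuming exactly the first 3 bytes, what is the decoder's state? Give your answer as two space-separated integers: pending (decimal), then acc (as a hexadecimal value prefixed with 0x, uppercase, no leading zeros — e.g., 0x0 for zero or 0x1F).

Byte[0]=E6: 3-byte lead. pending=2, acc=0x6
Byte[1]=A0: continuation. acc=(acc<<6)|0x20=0x1A0, pending=1
Byte[2]=89: continuation. acc=(acc<<6)|0x09=0x6809, pending=0

Answer: 0 0x6809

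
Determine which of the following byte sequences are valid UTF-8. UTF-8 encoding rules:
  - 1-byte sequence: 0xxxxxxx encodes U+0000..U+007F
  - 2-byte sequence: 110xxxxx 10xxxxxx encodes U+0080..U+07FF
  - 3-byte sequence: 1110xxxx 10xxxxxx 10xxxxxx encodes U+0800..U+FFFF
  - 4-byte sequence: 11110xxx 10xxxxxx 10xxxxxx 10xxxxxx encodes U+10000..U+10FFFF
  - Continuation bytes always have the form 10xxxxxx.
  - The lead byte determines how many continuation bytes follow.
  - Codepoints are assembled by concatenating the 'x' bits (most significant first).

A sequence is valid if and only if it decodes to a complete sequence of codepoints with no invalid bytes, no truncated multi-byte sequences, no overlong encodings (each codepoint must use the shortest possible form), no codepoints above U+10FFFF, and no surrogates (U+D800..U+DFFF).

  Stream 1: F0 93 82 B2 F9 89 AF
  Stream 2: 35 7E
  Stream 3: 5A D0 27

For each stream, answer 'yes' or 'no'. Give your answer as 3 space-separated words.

Answer: no yes no

Derivation:
Stream 1: error at byte offset 4. INVALID
Stream 2: decodes cleanly. VALID
Stream 3: error at byte offset 2. INVALID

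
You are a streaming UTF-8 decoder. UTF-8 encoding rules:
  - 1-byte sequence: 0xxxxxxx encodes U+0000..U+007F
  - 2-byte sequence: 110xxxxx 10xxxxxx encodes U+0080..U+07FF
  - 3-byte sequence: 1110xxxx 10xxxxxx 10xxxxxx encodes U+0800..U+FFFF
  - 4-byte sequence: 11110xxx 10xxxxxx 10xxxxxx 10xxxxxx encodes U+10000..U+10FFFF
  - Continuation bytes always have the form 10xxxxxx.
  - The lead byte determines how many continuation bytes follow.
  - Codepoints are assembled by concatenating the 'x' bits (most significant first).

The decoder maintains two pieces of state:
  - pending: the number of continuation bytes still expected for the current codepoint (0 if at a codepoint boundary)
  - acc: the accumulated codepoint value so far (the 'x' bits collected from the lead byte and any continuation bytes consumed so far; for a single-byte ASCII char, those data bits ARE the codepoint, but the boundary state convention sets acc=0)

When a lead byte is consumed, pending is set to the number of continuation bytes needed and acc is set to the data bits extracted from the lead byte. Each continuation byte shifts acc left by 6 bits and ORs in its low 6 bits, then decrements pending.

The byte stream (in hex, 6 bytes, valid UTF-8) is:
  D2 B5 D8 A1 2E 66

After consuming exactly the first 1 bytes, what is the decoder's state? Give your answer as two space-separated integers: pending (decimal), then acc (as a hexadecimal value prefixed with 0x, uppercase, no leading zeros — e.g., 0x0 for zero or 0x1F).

Answer: 1 0x12

Derivation:
Byte[0]=D2: 2-byte lead. pending=1, acc=0x12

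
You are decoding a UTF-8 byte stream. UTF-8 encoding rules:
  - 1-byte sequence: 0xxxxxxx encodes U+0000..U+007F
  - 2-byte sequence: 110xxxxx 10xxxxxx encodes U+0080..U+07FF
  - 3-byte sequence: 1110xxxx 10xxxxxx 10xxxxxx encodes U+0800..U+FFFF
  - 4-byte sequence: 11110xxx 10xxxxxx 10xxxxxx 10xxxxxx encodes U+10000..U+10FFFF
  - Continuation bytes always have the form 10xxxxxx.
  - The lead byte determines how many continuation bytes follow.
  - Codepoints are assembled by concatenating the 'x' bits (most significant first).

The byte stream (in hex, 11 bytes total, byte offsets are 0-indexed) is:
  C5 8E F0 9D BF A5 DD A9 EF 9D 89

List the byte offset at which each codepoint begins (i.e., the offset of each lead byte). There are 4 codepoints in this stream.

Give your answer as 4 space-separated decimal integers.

Byte[0]=C5: 2-byte lead, need 1 cont bytes. acc=0x5
Byte[1]=8E: continuation. acc=(acc<<6)|0x0E=0x14E
Completed: cp=U+014E (starts at byte 0)
Byte[2]=F0: 4-byte lead, need 3 cont bytes. acc=0x0
Byte[3]=9D: continuation. acc=(acc<<6)|0x1D=0x1D
Byte[4]=BF: continuation. acc=(acc<<6)|0x3F=0x77F
Byte[5]=A5: continuation. acc=(acc<<6)|0x25=0x1DFE5
Completed: cp=U+1DFE5 (starts at byte 2)
Byte[6]=DD: 2-byte lead, need 1 cont bytes. acc=0x1D
Byte[7]=A9: continuation. acc=(acc<<6)|0x29=0x769
Completed: cp=U+0769 (starts at byte 6)
Byte[8]=EF: 3-byte lead, need 2 cont bytes. acc=0xF
Byte[9]=9D: continuation. acc=(acc<<6)|0x1D=0x3DD
Byte[10]=89: continuation. acc=(acc<<6)|0x09=0xF749
Completed: cp=U+F749 (starts at byte 8)

Answer: 0 2 6 8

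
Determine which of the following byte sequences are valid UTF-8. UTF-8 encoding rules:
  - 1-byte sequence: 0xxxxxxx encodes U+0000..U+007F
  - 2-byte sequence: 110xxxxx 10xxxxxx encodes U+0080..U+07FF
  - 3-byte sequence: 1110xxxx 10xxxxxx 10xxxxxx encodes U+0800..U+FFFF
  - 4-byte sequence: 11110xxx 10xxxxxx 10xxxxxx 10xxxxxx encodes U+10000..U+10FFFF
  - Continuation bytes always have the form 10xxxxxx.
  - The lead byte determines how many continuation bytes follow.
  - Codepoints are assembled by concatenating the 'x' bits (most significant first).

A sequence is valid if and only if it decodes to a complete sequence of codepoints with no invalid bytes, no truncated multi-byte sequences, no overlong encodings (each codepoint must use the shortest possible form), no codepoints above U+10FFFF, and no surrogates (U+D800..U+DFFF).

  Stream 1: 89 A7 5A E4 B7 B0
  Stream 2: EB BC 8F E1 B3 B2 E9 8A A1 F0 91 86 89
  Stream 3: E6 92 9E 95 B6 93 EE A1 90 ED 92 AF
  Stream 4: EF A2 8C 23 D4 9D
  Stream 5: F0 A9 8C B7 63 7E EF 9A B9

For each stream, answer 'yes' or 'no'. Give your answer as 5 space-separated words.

Answer: no yes no yes yes

Derivation:
Stream 1: error at byte offset 0. INVALID
Stream 2: decodes cleanly. VALID
Stream 3: error at byte offset 3. INVALID
Stream 4: decodes cleanly. VALID
Stream 5: decodes cleanly. VALID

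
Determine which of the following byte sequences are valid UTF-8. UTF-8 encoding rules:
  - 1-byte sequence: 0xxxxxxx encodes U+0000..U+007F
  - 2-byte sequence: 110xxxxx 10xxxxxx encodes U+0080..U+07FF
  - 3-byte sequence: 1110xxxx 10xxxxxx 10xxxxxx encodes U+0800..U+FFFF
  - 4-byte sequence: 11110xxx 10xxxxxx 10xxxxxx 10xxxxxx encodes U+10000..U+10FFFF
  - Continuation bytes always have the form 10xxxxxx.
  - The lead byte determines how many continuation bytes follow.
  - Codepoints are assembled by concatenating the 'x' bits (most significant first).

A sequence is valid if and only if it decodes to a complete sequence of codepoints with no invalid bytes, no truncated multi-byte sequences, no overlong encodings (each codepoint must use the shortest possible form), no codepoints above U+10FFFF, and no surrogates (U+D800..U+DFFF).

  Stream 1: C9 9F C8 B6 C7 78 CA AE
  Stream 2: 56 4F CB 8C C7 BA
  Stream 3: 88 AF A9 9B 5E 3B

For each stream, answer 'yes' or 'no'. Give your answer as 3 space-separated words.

Stream 1: error at byte offset 5. INVALID
Stream 2: decodes cleanly. VALID
Stream 3: error at byte offset 0. INVALID

Answer: no yes no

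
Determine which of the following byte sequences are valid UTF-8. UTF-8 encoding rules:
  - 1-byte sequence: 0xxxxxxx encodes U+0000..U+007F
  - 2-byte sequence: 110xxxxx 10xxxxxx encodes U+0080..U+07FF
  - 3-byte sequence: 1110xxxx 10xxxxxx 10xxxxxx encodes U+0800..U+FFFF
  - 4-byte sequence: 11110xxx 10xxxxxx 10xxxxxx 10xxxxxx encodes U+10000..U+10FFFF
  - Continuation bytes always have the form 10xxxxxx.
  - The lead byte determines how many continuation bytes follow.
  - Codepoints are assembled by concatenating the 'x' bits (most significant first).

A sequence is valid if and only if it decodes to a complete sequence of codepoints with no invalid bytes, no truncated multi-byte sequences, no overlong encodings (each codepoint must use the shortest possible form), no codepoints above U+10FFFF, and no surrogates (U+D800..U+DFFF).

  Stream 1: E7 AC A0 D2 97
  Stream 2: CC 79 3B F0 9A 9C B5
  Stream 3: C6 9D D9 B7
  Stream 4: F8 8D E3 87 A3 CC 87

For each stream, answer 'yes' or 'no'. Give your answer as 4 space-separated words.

Stream 1: decodes cleanly. VALID
Stream 2: error at byte offset 1. INVALID
Stream 3: decodes cleanly. VALID
Stream 4: error at byte offset 0. INVALID

Answer: yes no yes no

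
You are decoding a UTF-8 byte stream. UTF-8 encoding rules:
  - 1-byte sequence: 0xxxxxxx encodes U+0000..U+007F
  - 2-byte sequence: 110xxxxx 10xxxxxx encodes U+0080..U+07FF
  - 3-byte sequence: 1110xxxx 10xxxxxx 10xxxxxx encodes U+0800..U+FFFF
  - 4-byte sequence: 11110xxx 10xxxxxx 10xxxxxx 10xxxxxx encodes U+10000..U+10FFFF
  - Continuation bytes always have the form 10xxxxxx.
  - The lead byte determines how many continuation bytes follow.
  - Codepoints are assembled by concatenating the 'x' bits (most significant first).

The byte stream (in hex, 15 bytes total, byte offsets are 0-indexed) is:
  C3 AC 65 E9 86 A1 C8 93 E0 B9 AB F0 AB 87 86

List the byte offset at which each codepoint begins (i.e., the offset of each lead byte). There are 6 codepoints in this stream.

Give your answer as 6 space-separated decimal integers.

Byte[0]=C3: 2-byte lead, need 1 cont bytes. acc=0x3
Byte[1]=AC: continuation. acc=(acc<<6)|0x2C=0xEC
Completed: cp=U+00EC (starts at byte 0)
Byte[2]=65: 1-byte ASCII. cp=U+0065
Byte[3]=E9: 3-byte lead, need 2 cont bytes. acc=0x9
Byte[4]=86: continuation. acc=(acc<<6)|0x06=0x246
Byte[5]=A1: continuation. acc=(acc<<6)|0x21=0x91A1
Completed: cp=U+91A1 (starts at byte 3)
Byte[6]=C8: 2-byte lead, need 1 cont bytes. acc=0x8
Byte[7]=93: continuation. acc=(acc<<6)|0x13=0x213
Completed: cp=U+0213 (starts at byte 6)
Byte[8]=E0: 3-byte lead, need 2 cont bytes. acc=0x0
Byte[9]=B9: continuation. acc=(acc<<6)|0x39=0x39
Byte[10]=AB: continuation. acc=(acc<<6)|0x2B=0xE6B
Completed: cp=U+0E6B (starts at byte 8)
Byte[11]=F0: 4-byte lead, need 3 cont bytes. acc=0x0
Byte[12]=AB: continuation. acc=(acc<<6)|0x2B=0x2B
Byte[13]=87: continuation. acc=(acc<<6)|0x07=0xAC7
Byte[14]=86: continuation. acc=(acc<<6)|0x06=0x2B1C6
Completed: cp=U+2B1C6 (starts at byte 11)

Answer: 0 2 3 6 8 11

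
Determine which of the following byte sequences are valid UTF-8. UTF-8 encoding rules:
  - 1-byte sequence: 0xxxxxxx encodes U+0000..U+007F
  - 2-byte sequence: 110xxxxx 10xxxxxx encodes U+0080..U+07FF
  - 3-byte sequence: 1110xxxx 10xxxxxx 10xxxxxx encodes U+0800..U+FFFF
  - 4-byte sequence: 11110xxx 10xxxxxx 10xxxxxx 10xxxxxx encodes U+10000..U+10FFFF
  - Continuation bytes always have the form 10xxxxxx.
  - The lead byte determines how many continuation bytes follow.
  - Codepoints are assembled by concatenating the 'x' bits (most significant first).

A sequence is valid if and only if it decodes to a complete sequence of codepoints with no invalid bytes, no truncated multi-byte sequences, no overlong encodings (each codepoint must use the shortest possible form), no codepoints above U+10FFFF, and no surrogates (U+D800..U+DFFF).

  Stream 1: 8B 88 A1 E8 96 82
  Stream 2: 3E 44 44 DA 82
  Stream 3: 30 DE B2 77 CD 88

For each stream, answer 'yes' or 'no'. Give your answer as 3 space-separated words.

Stream 1: error at byte offset 0. INVALID
Stream 2: decodes cleanly. VALID
Stream 3: decodes cleanly. VALID

Answer: no yes yes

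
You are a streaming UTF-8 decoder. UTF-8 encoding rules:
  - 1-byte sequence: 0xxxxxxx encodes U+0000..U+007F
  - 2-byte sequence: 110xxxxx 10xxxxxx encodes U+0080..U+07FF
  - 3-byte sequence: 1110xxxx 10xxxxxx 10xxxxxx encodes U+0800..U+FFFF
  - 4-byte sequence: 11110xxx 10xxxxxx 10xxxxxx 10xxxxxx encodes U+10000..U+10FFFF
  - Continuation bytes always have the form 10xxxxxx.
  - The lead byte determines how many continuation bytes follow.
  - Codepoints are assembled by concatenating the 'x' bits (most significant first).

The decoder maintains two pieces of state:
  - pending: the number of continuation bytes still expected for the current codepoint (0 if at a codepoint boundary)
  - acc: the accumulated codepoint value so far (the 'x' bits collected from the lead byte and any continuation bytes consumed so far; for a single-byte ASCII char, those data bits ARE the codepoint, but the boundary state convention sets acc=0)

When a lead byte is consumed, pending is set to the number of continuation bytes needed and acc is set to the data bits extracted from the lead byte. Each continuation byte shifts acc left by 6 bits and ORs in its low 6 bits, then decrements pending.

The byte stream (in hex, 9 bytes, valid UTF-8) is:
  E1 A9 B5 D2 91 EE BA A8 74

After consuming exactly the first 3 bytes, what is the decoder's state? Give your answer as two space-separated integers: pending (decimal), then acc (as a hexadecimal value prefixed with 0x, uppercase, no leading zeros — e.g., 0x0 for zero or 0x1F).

Byte[0]=E1: 3-byte lead. pending=2, acc=0x1
Byte[1]=A9: continuation. acc=(acc<<6)|0x29=0x69, pending=1
Byte[2]=B5: continuation. acc=(acc<<6)|0x35=0x1A75, pending=0

Answer: 0 0x1A75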